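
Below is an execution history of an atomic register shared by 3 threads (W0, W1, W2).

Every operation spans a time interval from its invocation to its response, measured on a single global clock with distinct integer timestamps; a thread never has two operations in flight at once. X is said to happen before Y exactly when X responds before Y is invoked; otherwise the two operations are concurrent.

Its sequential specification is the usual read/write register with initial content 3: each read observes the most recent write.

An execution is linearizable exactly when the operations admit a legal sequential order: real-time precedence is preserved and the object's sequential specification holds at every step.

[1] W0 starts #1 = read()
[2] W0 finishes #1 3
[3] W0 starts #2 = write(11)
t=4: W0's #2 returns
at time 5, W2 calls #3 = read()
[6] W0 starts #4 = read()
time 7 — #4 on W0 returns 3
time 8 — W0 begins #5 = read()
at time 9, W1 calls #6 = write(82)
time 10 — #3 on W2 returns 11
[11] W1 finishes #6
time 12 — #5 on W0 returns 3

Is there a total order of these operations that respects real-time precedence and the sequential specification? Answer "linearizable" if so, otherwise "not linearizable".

cut after 6 events: linearizable; cut after 7 events (#4 responds, time 7): not linearizable
the sole real-time-consistent order of 3 completed operations fails the atomic register replay
include/drop combinations of the 1 pending operation (#3) were all tried; none helps
for example #1, #2, #4 (pending dropped) fails at step 3: #4 read() → 3 is not legal there

not linearizable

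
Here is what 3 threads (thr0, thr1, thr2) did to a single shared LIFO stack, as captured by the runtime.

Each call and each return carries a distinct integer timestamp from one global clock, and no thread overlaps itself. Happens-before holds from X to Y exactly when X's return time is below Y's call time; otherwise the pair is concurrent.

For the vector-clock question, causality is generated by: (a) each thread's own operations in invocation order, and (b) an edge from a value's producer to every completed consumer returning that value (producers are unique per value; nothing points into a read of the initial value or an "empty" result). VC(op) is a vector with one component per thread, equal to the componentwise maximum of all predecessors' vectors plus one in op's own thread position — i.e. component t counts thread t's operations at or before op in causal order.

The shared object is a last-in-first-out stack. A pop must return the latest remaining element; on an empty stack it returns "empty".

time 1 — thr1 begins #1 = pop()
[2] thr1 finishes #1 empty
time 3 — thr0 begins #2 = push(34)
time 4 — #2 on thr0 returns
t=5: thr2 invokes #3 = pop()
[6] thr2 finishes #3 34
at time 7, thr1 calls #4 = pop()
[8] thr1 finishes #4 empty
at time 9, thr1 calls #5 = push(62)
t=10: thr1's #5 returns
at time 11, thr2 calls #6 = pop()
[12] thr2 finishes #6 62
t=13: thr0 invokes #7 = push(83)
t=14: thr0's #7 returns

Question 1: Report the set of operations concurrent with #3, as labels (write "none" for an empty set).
overlap test against #3 [5,6]: concurrent iff the interval meets 5..6
#1 [1,2]: before
#2 [3,4]: before
#4 [7,8]: after
#5 [9,10]: after
#6 [11,12]: after
#7 [13,14]: after

none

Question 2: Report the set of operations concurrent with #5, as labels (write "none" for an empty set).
#5 runs from 9 to 10; window-overlapping ops are concurrent
#1 [1,2]: before
#2 [3,4]: before
#3 [5,6]: before
#4 [7,8]: before
#6 [11,12]: after
#7 [13,14]: after

none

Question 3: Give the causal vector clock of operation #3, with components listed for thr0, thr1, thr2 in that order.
root op #1, invoked 1: fresh clock plus thr1's own tick → (0, 1, 0)
root op #2, invoked 3: fresh clock plus thr0's own tick → (1, 0, 0)
VC(#4, invoked at 7): max of VC(#1)=(0, 1, 0), then +1 on thread thr1 → (0, 2, 0)
VC(#3, invoked at 5): max of VC(#2)=(1, 0, 0), then +1 on thread thr2 → (1, 0, 1)
VC(#7, invoked at 13): max of VC(#2)=(1, 0, 0), then +1 on thread thr0 → (2, 0, 0)
VC(#5, invoked at 9): max of VC(#4)=(0, 2, 0), then +1 on thread thr1 → (0, 3, 0)
VC(#6, invoked at 11): max of VC(#3)=(1, 0, 1), VC(#5)=(0, 3, 0), then +1 on thread thr2 → (1, 3, 2)
target: VC(#3) = (1, 0, 1)

(1, 0, 1)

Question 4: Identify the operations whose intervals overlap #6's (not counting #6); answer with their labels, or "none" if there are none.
#6 spans [11,12]: anything still running between times 11 and 12 counts as concurrent
#1 [1,2]: before
#2 [3,4]: before
#3 [5,6]: before
#4 [7,8]: before
#5 [9,10]: before
#7 [13,14]: after

none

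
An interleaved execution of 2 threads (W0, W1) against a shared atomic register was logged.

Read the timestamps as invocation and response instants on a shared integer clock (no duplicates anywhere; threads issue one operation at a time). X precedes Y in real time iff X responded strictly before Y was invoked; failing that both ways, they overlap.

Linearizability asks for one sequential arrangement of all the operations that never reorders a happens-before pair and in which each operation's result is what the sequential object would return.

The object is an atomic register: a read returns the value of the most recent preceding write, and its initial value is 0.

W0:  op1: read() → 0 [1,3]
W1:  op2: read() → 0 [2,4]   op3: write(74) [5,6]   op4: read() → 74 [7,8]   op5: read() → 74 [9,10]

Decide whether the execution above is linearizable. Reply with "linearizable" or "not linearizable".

witness order: op1, op2, op3, op4, op5
step 1: op1 read() → 0 — value 0
step 2: op2 read() → 0 — value 0
step 3: op3 write(74) — value 74
step 4: op4 read() → 74 — value 74
step 5: op5 read() → 74 — value 74

linearizable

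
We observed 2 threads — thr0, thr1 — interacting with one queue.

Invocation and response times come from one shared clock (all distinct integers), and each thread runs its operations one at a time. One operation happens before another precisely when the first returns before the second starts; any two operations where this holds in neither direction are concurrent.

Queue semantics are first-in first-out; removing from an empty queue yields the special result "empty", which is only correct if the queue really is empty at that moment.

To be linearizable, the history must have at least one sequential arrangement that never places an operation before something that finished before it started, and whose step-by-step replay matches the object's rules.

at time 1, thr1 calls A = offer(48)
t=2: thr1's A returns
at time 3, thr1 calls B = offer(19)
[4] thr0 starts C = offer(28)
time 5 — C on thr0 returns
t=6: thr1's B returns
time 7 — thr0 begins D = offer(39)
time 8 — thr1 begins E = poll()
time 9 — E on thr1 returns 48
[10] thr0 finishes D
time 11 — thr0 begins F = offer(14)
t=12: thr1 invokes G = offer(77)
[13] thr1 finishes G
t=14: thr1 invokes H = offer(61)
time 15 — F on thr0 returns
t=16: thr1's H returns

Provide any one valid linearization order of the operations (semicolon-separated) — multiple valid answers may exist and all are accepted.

after step 1 (A offer(48)): queue <48>
after step 2 (B offer(19)): queue <48,19>
after step 3 (C offer(28)): queue <48,19,28>
after step 4 (D offer(39)): queue <48,19,28,39>
after step 5 (E poll() → 48): queue <19,28,39>
after step 6 (F offer(14)): queue <19,28,39,14>
after step 7 (G offer(77)): queue <19,28,39,14,77>
after step 8 (H offer(61)): queue <19,28,39,14,77,61>

A; B; C; D; E; F; G; H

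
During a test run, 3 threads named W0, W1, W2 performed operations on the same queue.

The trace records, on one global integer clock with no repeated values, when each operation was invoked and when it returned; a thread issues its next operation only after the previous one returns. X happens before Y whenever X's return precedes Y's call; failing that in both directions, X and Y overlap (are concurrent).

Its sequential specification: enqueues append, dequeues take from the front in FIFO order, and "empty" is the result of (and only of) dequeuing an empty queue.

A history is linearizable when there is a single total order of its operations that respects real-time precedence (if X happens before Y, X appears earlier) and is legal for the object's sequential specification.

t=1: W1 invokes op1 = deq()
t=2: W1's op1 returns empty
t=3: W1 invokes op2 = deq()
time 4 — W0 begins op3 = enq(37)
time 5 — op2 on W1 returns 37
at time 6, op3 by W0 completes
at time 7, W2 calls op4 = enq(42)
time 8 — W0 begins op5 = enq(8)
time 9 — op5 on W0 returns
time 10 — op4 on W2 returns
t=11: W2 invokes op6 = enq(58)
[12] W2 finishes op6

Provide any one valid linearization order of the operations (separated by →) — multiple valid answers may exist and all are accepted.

after step 1 (op1 deq() → empty): queue <>
after step 2 (op3 enq(37)): queue <37>
after step 3 (op2 deq() → 37): queue <>
after step 4 (op4 enq(42)): queue <42>
after step 5 (op5 enq(8)): queue <42,8>
after step 6 (op6 enq(58)): queue <42,8,58>

op1 → op3 → op2 → op4 → op5 → op6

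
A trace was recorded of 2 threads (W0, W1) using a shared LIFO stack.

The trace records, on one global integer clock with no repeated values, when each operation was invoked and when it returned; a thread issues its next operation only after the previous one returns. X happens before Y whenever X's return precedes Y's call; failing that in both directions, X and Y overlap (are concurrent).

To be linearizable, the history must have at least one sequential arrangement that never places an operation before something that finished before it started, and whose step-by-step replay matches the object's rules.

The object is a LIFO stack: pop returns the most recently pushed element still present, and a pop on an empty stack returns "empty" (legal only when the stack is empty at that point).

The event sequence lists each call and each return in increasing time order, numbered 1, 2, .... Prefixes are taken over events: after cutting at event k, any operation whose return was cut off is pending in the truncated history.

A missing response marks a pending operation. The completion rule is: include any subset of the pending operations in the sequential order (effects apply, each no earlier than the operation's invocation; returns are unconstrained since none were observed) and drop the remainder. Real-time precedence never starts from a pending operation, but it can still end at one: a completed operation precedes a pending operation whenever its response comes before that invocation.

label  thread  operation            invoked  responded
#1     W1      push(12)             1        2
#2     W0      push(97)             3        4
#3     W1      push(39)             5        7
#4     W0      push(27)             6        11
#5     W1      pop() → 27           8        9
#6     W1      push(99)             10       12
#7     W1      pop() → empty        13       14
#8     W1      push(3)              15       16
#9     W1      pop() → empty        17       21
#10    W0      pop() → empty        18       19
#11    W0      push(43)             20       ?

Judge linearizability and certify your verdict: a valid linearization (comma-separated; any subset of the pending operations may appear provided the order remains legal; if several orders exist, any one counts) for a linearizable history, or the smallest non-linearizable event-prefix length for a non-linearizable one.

not linearizable — minimal violating prefix: 14 events

already the first 14 events (up to #7's response at time 14) admit no linearization; the first 13 still do
4 orders of the 7 completed LIFO stack ops respect real time; none is legal
for example #1, #2, #3, #4, #5, #6, #7 fails at step 7: #7 pop() → empty is not legal there
for example #1, #2, #3, #5, #4, #6, #7 fails at step 4: #5 pop() → 27 is not legal there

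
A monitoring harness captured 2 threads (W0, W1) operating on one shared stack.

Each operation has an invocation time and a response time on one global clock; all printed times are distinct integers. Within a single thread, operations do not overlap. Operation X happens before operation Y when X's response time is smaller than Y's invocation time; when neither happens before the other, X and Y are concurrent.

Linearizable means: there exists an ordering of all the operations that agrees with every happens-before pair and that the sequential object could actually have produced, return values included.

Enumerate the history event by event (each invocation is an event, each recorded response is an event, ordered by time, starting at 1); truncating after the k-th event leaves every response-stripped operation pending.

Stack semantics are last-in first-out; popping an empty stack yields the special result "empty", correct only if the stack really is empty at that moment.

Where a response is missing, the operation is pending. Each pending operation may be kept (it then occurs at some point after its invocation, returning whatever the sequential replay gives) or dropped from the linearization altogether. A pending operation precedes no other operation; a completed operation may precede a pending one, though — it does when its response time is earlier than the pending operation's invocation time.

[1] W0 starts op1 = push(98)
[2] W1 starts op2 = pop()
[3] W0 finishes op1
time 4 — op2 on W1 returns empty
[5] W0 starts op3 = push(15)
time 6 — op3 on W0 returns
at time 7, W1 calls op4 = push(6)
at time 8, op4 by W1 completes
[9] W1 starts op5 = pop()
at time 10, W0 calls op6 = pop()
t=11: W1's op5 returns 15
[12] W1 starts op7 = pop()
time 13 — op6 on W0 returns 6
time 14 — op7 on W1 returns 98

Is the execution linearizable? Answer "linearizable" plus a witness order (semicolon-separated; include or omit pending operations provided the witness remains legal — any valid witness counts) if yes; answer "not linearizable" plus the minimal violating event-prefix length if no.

1. op2 pop() → empty, leaving stack <>
2. op1 push(98), leaving stack <98>
3. op3 push(15), leaving stack <98,15>
4. op4 push(6), leaving stack <98,15,6>
5. op6 pop() → 6, leaving stack <98,15>
6. op5 pop() → 15, leaving stack <98>
7. op7 pop() → 98, leaving stack <>

linearizable — witness: op2; op1; op3; op4; op6; op5; op7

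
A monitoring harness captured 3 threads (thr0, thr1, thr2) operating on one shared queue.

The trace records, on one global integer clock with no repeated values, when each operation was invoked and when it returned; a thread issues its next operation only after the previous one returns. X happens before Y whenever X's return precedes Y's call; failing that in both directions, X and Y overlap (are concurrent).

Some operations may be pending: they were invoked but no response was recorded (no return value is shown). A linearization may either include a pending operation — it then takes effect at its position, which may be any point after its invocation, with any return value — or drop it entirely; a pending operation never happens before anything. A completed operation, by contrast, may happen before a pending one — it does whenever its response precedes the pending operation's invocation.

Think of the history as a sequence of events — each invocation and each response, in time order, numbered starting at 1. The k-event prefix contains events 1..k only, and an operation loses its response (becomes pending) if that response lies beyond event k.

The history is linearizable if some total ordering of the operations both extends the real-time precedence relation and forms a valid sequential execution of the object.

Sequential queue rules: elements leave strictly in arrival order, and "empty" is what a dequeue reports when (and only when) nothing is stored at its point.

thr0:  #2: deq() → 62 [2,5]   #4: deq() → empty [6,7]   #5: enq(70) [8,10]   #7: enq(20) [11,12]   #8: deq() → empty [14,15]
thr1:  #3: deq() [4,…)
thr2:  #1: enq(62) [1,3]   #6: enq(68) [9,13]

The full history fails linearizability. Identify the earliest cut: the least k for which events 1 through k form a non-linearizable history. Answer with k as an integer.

15

events 1..14 are linearizable; a witness order is #1, #2, #3, #4, #5, #6, #7:
after step 1 (#1 enq(62)): queue <62>
after step 2 (#2 deq() → 62): queue <>
after step 3 (#3 deq() (pending, included)): queue <>
after step 4 (#4 deq() → empty): queue <>
after step 5 (#5 enq(70)): queue <70>
after step 6 (#6 enq(68)): queue <70,68>
after step 7 (#7 enq(20)): queue <70,68,20>
with event 15 included (#8 responding at time 15), all real-time-consistent orders fail
no escape via the 1 pending operation (#3): every completion choice fails
sample order #1, #2, #4, #5, #6, #7, #8 (pending dropped) stalls at step 7 — #8 deq() → empty has no legal effect
sample order #1, #2, #4, #5, #7, #6, #8 (pending dropped) stalls at step 7 — #8 deq() → empty has no legal effect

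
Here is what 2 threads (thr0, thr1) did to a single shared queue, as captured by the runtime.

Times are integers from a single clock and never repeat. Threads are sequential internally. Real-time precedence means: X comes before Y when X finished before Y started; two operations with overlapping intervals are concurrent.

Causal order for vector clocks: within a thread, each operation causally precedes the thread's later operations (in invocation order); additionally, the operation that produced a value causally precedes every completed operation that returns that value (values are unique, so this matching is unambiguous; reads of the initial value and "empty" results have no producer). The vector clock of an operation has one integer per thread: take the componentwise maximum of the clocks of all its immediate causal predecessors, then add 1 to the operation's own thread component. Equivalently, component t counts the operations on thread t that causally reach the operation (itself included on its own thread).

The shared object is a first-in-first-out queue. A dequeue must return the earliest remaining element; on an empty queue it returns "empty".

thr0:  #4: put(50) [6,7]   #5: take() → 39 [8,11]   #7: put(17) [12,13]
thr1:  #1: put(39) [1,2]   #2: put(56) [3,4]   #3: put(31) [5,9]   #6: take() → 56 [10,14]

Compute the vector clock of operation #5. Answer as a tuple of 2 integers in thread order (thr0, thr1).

invoked at 1, #1 has no predecessors; its own thr1 bump gives (0, 1)
invoked at 6, #4 has no predecessors; its own thr0 bump gives (1, 0)
#2 (invocation 3): componentwise max over VC(#1)=(0, 1), +1 at thr1, giving (0, 2)
#3 (invocation 5): componentwise max over VC(#2)=(0, 2), +1 at thr1, giving (0, 3)
#5 (invocation 8): componentwise max over VC(#1)=(0, 1), VC(#4)=(1, 0), +1 at thr0, giving (2, 1)
#6 (invocation 10): componentwise max over VC(#2)=(0, 2), VC(#3)=(0, 3), +1 at thr1, giving (0, 4)
#7 (invocation 12): componentwise max over VC(#5)=(2, 1), +1 at thr0, giving (3, 1)
target: VC(#5) = (2, 1)

(2, 1)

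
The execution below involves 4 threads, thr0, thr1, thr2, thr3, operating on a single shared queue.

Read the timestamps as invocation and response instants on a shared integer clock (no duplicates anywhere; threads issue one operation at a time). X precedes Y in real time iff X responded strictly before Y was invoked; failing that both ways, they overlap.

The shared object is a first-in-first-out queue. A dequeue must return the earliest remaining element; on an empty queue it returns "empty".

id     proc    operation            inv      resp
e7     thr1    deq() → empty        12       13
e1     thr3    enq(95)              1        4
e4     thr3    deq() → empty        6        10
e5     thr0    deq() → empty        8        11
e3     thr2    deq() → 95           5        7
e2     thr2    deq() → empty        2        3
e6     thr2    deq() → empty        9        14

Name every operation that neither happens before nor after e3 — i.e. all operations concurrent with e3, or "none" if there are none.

e3 runs from 5 to 7; window-overlapping ops are concurrent
e1 [1,4]: before
e2 [2,3]: before
e4 [6,10]: concurrent
e5 [8,11]: after
e6 [9,14]: after
e7 [12,13]: after

e4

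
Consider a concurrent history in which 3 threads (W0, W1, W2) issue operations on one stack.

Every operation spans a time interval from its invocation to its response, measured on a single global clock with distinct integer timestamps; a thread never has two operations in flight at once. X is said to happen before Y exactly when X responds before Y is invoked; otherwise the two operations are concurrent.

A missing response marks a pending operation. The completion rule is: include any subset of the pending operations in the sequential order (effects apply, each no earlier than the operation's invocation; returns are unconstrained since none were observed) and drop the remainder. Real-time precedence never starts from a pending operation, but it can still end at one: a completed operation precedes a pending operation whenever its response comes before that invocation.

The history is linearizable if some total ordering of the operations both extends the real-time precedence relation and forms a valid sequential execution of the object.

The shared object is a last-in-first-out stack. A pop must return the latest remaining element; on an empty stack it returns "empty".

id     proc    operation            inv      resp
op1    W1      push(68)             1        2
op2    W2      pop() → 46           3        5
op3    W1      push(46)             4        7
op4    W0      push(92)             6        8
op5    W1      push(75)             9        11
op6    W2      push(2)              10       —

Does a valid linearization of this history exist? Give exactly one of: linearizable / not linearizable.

one valid linearization: op1, op3, op2, op4, op5
after step 1 (op1 push(68)): stack <68>
after step 2 (op3 push(46)): stack <68,46>
after step 3 (op2 pop() → 46): stack <68>
after step 4 (op4 push(92)): stack <68,92>
after step 5 (op5 push(75)): stack <68,92,75>

linearizable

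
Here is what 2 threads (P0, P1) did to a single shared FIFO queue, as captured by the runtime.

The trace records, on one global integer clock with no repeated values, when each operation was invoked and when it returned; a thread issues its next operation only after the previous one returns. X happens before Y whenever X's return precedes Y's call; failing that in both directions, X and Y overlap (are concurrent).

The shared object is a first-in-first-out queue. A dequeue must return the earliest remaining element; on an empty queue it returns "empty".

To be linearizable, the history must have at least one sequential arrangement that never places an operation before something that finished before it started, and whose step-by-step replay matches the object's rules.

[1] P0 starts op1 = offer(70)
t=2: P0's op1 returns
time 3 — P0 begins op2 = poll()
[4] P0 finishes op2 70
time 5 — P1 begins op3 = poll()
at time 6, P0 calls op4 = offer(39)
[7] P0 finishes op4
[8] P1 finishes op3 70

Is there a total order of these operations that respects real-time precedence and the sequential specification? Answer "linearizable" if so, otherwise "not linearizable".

not linearizable

through event 7 a valid linearization exists; event 8 (op3 responding at time 8) ends that
checked exhaustively: 2 real-time-consistent orders of 4 completed operations, zero legal FIFO queue replays
sample order op1, op2, op3, op4 stalls at step 3 — op3 poll() → 70 has no legal effect
sample order op1, op2, op4, op3 stalls at step 4 — op3 poll() → 70 has no legal effect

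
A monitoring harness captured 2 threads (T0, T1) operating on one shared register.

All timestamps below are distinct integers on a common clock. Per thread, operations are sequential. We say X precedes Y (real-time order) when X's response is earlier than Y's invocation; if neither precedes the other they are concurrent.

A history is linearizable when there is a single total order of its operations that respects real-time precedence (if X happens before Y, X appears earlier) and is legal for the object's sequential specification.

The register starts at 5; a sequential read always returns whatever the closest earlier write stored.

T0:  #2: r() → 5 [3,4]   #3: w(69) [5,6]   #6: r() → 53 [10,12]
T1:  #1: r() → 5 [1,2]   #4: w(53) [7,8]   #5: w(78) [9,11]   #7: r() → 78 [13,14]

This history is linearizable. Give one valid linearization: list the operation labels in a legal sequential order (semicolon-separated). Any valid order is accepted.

step 1: #1 r() → 5 — value 5
step 2: #2 r() → 5 — value 5
step 3: #3 w(69) — value 69
step 4: #4 w(53) — value 53
step 5: #6 r() → 53 — value 53
step 6: #5 w(78) — value 78
step 7: #7 r() → 78 — value 78

#1; #2; #3; #4; #6; #5; #7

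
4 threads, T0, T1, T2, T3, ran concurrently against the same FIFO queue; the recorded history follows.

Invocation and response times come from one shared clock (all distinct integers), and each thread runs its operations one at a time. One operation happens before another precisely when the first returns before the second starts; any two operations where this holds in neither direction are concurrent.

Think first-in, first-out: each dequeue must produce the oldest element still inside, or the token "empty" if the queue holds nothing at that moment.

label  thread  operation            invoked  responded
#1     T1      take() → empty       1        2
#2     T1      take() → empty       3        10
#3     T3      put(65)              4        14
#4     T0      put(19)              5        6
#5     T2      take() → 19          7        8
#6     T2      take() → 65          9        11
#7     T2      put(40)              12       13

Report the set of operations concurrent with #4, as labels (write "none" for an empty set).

#2, #3

#4 spans [5,6]; an op avoiding the whole window 5..6 is ordered, any other is concurrent
#1 [1,2]: before
#2 [3,10]: concurrent
#3 [4,14]: concurrent
#5 [7,8]: after
#6 [9,11]: after
#7 [12,13]: after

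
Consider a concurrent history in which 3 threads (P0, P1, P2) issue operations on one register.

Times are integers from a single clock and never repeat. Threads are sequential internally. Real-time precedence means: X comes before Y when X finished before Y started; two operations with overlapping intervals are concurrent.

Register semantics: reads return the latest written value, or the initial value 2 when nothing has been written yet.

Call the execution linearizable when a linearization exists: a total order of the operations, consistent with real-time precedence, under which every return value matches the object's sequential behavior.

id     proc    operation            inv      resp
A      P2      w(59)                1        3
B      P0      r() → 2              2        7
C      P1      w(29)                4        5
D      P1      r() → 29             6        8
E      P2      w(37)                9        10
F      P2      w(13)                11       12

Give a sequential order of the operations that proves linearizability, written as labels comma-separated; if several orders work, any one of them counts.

B, A, C, D, E, F

1. B r() → 2, leaving value 2
2. A w(59), leaving value 59
3. C w(29), leaving value 29
4. D r() → 29, leaving value 29
5. E w(37), leaving value 37
6. F w(13), leaving value 13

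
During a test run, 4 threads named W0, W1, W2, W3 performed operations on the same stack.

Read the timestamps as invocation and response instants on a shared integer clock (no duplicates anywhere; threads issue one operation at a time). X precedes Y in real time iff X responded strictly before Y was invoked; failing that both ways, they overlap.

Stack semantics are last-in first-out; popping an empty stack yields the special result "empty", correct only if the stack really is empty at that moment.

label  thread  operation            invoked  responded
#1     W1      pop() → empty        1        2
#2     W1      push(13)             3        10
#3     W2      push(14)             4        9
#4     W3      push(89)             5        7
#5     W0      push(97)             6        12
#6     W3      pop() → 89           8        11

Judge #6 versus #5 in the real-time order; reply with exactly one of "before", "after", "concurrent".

#6 spans [8,11], #5 spans [6,12]
the intervals overlap in both directions

concurrent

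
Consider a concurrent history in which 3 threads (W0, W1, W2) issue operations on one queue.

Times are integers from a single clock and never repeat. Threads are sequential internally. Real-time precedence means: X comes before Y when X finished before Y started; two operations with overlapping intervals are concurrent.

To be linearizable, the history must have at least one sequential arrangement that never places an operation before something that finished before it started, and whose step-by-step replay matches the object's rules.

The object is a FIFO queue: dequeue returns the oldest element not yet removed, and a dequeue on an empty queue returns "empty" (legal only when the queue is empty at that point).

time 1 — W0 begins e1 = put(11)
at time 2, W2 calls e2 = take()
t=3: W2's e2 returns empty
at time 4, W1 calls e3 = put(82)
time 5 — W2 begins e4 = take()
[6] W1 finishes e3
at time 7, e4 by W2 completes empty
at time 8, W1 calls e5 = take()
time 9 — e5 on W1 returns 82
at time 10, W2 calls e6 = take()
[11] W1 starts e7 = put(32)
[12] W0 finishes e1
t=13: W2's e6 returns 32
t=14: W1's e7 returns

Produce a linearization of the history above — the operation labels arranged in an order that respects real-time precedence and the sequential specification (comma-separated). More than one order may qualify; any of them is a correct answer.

1. e2 take() → empty, leaving queue <>
2. e4 take() → empty, leaving queue <>
3. e3 put(82), leaving queue <82>
4. e5 take() → 82, leaving queue <>
5. e7 put(32), leaving queue <32>
6. e1 put(11), leaving queue <32,11>
7. e6 take() → 32, leaving queue <11>

e2, e4, e3, e5, e7, e1, e6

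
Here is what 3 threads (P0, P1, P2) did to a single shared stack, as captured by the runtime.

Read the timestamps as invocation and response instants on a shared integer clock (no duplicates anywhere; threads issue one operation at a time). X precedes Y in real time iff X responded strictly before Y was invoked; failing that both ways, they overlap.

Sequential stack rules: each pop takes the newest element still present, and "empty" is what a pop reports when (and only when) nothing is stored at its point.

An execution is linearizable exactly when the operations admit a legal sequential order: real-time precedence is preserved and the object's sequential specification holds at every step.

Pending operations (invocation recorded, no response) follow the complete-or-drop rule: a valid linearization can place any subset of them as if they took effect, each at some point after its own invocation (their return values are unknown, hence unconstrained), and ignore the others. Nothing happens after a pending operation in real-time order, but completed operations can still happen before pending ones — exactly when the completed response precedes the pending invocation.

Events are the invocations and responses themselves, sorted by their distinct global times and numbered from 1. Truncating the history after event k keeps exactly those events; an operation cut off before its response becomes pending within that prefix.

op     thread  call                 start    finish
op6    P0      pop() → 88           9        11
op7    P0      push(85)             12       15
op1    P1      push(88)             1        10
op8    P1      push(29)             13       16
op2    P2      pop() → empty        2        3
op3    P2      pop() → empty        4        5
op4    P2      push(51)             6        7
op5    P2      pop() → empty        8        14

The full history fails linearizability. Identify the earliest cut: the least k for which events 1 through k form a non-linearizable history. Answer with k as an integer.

14

one valid order for events 1..13 is op2, op3, op1, op4, op5, op6:
step 1: op2 pop() → empty — stack <>
step 2: op3 pop() → empty — stack <>
step 3: op1 push(88) — stack <88>
step 4: op4 push(51) — stack <88,51>
step 5: op5 pop() (pending, included) — stack <88>
step 6: op6 pop() → 88 — stack <>
include event 14 — op5 responding at 14 — and every candidate order breaks
completion choices over the 2 pending operations (op7, op8) were checked; none helps
e.g. op1, op2, op3, op4, op5, op6 (pending dropped): illegal at step 2, since op2 pop() → empty cannot apply there
e.g. op1, op2, op3, op4, op6, op5 (pending dropped): illegal at step 2, since op2 pop() → empty cannot apply there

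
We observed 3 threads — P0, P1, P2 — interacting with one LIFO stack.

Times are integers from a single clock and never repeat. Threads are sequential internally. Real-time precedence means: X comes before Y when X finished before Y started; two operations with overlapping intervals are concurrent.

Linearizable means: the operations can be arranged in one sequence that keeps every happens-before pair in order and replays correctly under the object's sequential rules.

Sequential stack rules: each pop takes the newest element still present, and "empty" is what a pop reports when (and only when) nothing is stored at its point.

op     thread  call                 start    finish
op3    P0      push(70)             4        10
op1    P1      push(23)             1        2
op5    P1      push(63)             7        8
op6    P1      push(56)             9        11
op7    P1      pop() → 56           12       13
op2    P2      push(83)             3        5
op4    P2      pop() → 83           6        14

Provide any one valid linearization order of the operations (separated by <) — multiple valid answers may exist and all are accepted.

1. op1 push(23), leaving stack <23>
2. op2 push(83), leaving stack <23,83>
3. op4 pop() → 83, leaving stack <23>
4. op3 push(70), leaving stack <23,70>
5. op5 push(63), leaving stack <23,70,63>
6. op6 push(56), leaving stack <23,70,63,56>
7. op7 pop() → 56, leaving stack <23,70,63>

op1 < op2 < op4 < op3 < op5 < op6 < op7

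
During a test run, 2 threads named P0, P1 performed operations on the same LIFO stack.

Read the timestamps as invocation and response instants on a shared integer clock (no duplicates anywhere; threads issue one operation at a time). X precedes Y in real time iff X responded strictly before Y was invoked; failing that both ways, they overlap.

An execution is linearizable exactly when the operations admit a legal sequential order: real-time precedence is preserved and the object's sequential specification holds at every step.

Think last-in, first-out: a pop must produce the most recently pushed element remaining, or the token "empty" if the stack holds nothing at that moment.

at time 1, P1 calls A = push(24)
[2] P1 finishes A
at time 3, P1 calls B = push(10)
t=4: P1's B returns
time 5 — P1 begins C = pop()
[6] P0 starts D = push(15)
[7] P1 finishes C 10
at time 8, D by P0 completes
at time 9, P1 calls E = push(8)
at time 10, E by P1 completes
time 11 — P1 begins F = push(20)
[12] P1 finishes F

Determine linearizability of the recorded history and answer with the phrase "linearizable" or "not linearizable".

linearizable

one valid linearization: A, B, C, D, E, F
after step 1 (A push(24)): stack <24>
after step 2 (B push(10)): stack <24,10>
after step 3 (C pop() → 10): stack <24>
after step 4 (D push(15)): stack <24,15>
after step 5 (E push(8)): stack <24,15,8>
after step 6 (F push(20)): stack <24,15,8,20>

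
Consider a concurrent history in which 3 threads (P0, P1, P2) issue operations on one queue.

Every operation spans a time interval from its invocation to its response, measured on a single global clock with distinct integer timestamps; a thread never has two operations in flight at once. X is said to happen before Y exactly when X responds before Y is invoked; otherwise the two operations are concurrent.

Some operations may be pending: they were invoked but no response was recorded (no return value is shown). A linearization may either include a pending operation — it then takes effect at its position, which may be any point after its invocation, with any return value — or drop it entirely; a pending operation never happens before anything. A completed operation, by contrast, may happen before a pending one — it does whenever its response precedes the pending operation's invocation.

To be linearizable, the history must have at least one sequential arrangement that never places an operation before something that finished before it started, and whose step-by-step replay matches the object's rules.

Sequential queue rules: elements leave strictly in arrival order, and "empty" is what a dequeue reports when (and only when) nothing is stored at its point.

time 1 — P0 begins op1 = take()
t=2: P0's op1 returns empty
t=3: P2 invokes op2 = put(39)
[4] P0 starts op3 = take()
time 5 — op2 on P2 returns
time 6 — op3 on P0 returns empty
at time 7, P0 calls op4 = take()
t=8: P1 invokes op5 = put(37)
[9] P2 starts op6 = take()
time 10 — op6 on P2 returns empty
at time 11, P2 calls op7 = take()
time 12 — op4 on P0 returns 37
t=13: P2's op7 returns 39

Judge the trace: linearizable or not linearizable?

not linearizable

prefix check: 1..11 passes, 1..12 fails once op4's time-12 response joins
all 4 real-time-respecting orders fail — 5 completed queue operations, no legal replay
completion choices over the 2 pending operations (op5, op7) were checked; none helps
for example op1, op2, op3, op4, op6 (pending dropped) fails at step 3: op3 take() → empty is not legal there
for example op1, op2, op3, op6, op4 (pending dropped) fails at step 3: op3 take() → empty is not legal there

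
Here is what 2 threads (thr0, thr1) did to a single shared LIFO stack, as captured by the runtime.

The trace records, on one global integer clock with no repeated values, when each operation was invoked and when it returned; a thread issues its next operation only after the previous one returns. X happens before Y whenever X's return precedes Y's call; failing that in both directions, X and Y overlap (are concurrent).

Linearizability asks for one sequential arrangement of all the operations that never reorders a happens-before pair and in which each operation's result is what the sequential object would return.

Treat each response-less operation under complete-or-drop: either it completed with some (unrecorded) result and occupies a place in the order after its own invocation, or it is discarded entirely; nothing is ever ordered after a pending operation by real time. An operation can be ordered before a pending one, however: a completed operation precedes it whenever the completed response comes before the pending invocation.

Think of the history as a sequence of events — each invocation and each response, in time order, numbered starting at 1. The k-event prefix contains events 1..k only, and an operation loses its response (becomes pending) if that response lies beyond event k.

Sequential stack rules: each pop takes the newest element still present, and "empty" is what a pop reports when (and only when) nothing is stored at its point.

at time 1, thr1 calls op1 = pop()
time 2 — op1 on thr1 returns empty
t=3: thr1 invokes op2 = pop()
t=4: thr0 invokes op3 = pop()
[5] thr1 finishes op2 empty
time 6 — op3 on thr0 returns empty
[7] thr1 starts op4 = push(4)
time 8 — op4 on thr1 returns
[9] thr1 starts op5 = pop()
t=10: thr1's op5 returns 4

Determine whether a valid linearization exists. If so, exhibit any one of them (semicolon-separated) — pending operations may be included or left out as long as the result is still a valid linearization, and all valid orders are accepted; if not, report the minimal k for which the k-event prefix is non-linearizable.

linearizable — witness: op1; op2; op3; op4; op5

1. op1 pop() → empty, leaving stack <>
2. op2 pop() → empty, leaving stack <>
3. op3 pop() → empty, leaving stack <>
4. op4 push(4), leaving stack <4>
5. op5 pop() → 4, leaving stack <>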